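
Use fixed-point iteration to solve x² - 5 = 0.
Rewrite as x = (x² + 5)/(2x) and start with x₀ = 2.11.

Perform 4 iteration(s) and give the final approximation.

Equation: x² - 5 = 0
Fixed-point form: x = (x² + 5)/(2x)
x₀ = 2.11

x_1 = g(2.110000) = 2.239834
x_2 = g(2.239834) = 2.236071
x_3 = g(2.236071) = 2.236068
x_4 = g(2.236068) = 2.236068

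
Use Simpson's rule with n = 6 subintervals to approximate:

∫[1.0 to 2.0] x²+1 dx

f(x) = x²+1
a = 1.0, b = 2.0, n = 6
h = (b - a)/n = 0.166667

Simpson's rule: (h/3)[f(x₀) + 4f(x₁) + 2f(x₂) + ... + f(xₙ)]

x_0 = 1.0000, f(x_0) = 2.000000, coefficient = 1
x_1 = 1.1667, f(x_1) = 2.361111, coefficient = 4
x_2 = 1.3333, f(x_2) = 2.777778, coefficient = 2
x_3 = 1.5000, f(x_3) = 3.250000, coefficient = 4
x_4 = 1.6667, f(x_4) = 3.777778, coefficient = 2
x_5 = 1.8333, f(x_5) = 4.361111, coefficient = 4
x_6 = 2.0000, f(x_6) = 5.000000, coefficient = 1

I ≈ (0.166667/3) × 60.000000 = 3.333333
Exact value: 3.333333
Error: 0.000000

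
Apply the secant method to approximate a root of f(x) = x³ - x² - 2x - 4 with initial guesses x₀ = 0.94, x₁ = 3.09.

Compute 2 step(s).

f(x) = x³ - x² - 2x - 4
x₀ = 0.94, x₁ = 3.09

Secant formula: x_{n+1} = x_n - f(x_n)(x_n - x_{n-1})/(f(x_n) - f(x_{n-1}))

Iteration 1:
  f(0.940000) = -5.933016
  f(3.090000) = 9.775529
  x_2 = 3.090000 - 9.775529×(3.090000 - 0.940000)/(9.775529 - (-5.933016))
       = 1.752041
Iteration 2:
  f(3.090000) = 9.775529
  f(1.752041) = -5.195581
  x_3 = 1.752041 - (-5.195581)×(1.752041 - 3.090000)/(-5.195581 - 9.775529)
       = 2.216367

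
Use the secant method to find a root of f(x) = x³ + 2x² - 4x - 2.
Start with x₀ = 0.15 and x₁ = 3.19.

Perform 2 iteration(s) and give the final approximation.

f(x) = x³ + 2x² - 4x - 2
x₀ = 0.15, x₁ = 3.19

Secant formula: x_{n+1} = x_n - f(x_n)(x_n - x_{n-1})/(f(x_n) - f(x_{n-1}))

Iteration 1:
  f(0.150000) = -2.551625
  f(3.190000) = 38.053959
  x_2 = 3.190000 - 38.053959×(3.190000 - 0.150000)/(38.053959 - (-2.551625))
       = 0.341031
Iteration 2:
  f(3.190000) = 38.053959
  f(0.341031) = -3.091858
  x_3 = 0.341031 - (-3.091858)×(0.341031 - 3.190000)/(-3.091858 - 38.053959)
       = 0.555114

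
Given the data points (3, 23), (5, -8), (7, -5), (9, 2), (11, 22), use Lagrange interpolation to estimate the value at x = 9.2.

Lagrange interpolation formula:
P(x) = Σ yᵢ × Lᵢ(x)
where Lᵢ(x) = Π_{j≠i} (x - xⱼ)/(xᵢ - xⱼ)

L_0(9.2) = (9.2 - 5)/(3 - 5) × (9.2 - 7)/(3 - 7) × (9.2 - 9)/(3 - 9) × (9.2 - 11)/(3 - 11) = -0.008662
L_1(9.2) = (9.2 - 3)/(5 - 3) × (9.2 - 7)/(5 - 7) × (9.2 - 9)/(5 - 9) × (9.2 - 11)/(5 - 11) = 0.051150
L_2(9.2) = (9.2 - 3)/(7 - 3) × (9.2 - 5)/(7 - 5) × (9.2 - 9)/(7 - 9) × (9.2 - 11)/(7 - 11) = -0.146475
L_3(9.2) = (9.2 - 3)/(9 - 3) × (9.2 - 5)/(9 - 5) × (9.2 - 7)/(9 - 7) × (9.2 - 11)/(9 - 11) = 1.074150
L_4(9.2) = (9.2 - 3)/(11 - 3) × (9.2 - 5)/(11 - 5) × (9.2 - 7)/(11 - 7) × (9.2 - 9)/(11 - 9) = 0.029837

P(9.2) = 23×L_0(9.2) + (-8)×L_1(9.2) + (-5)×L_2(9.2) + 2×L_3(9.2) + 22×L_4(9.2)
P(9.2) = 2.928662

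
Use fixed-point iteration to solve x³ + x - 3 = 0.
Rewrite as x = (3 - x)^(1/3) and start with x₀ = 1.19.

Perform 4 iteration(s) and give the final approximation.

Equation: x³ + x - 3 = 0
Fixed-point form: x = (3 - x)^(1/3)
x₀ = 1.19

x_1 = g(1.190000) = 1.218689
x_2 = g(1.218689) = 1.212216
x_3 = g(1.212216) = 1.213682
x_4 = g(1.213682) = 1.213350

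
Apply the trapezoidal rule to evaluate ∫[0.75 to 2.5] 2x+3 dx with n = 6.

f(x) = 2x+3
a = 0.75, b = 2.5, n = 6
h = (b - a)/n = 0.291667

Trapezoidal rule: (h/2)[f(x₀) + 2f(x₁) + 2f(x₂) + ... + f(xₙ)]

x_0 = 0.7500, f(x_0) = 4.500000, coefficient = 1
x_1 = 1.0417, f(x_1) = 5.083333, coefficient = 2
x_2 = 1.3333, f(x_2) = 5.666667, coefficient = 2
x_3 = 1.6250, f(x_3) = 6.250000, coefficient = 2
x_4 = 1.9167, f(x_4) = 6.833333, coefficient = 2
x_5 = 2.2083, f(x_5) = 7.416667, coefficient = 2
x_6 = 2.5000, f(x_6) = 8.000000, coefficient = 1

I ≈ (0.291667/2) × 75.000000 = 10.937500
Exact value: 10.937500
Error: 0.000000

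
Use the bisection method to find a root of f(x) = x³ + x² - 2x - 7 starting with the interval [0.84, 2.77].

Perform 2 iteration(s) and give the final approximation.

f(x) = x³ + x² - 2x - 7
Initial interval: [0.84, 2.77]

Iteration 1:
  c_1 = (0.840000 + 2.770000)/2 = 1.805000
  f(c_1) = f(1.805000) = -1.471240
  f(a) × f(c) ≥ 0, new interval: [1.805000, 2.770000]
Iteration 2:
  c_2 = (1.805000 + 2.770000)/2 = 2.287500
  f(c_2) = f(2.287500) = 5.627357
  f(a) × f(c) < 0, new interval: [1.805000, 2.287500]

After 2 iteration(s), the approximation is c_2 = 2.287500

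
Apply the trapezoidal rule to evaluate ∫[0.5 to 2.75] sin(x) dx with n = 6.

f(x) = sin(x)
a = 0.5, b = 2.75, n = 6
h = (b - a)/n = 0.375000

Trapezoidal rule: (h/2)[f(x₀) + 2f(x₁) + 2f(x₂) + ... + f(xₙ)]

x_0 = 0.5000, f(x_0) = 0.479426, coefficient = 1
x_1 = 0.8750, f(x_1) = 0.767544, coefficient = 2
x_2 = 1.2500, f(x_2) = 0.948985, coefficient = 2
x_3 = 1.6250, f(x_3) = 0.998531, coefficient = 2
x_4 = 2.0000, f(x_4) = 0.909297, coefficient = 2
x_5 = 2.3750, f(x_5) = 0.693685, coefficient = 2
x_6 = 2.7500, f(x_6) = 0.381661, coefficient = 1

I ≈ (0.375000/2) × 9.497170 = 1.780719
Exact value: 1.801885
Error: 0.021165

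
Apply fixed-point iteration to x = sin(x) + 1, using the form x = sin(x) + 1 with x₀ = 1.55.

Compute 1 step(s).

Equation: x = sin(x) + 1
Fixed-point form: x = sin(x) + 1
x₀ = 1.55

x_1 = g(1.550000) = 1.999784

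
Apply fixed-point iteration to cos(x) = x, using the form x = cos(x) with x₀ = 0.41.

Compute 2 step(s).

Equation: cos(x) = x
Fixed-point form: x = cos(x)
x₀ = 0.41

x_1 = g(0.410000) = 0.917121
x_2 = g(0.917121) = 0.608108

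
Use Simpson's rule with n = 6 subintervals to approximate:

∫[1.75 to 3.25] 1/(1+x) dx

f(x) = 1/(1+x)
a = 1.75, b = 3.25, n = 6
h = (b - a)/n = 0.250000

Simpson's rule: (h/3)[f(x₀) + 4f(x₁) + 2f(x₂) + ... + f(xₙ)]

x_0 = 1.7500, f(x_0) = 0.363636, coefficient = 1
x_1 = 2.0000, f(x_1) = 0.333333, coefficient = 4
x_2 = 2.2500, f(x_2) = 0.307692, coefficient = 2
x_3 = 2.5000, f(x_3) = 0.285714, coefficient = 4
x_4 = 2.7500, f(x_4) = 0.266667, coefficient = 2
x_5 = 3.0000, f(x_5) = 0.250000, coefficient = 4
x_6 = 3.2500, f(x_6) = 0.235294, coefficient = 1

I ≈ (0.250000/3) × 5.223839 = 0.435320
Exact value: 0.435318
Error: 0.000002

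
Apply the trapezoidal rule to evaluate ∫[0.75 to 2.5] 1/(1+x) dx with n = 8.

f(x) = 1/(1+x)
a = 0.75, b = 2.5, n = 8
h = (b - a)/n = 0.218750

Trapezoidal rule: (h/2)[f(x₀) + 2f(x₁) + 2f(x₂) + ... + f(xₙ)]

x_0 = 0.7500, f(x_0) = 0.571429, coefficient = 1
x_1 = 0.9688, f(x_1) = 0.507937, coefficient = 2
x_2 = 1.1875, f(x_2) = 0.457143, coefficient = 2
x_3 = 1.4062, f(x_3) = 0.415584, coefficient = 2
x_4 = 1.6250, f(x_4) = 0.380952, coefficient = 2
x_5 = 1.8438, f(x_5) = 0.351648, coefficient = 2
x_6 = 2.0625, f(x_6) = 0.326531, coefficient = 2
x_7 = 2.2812, f(x_7) = 0.304762, coefficient = 2
x_8 = 2.5000, f(x_8) = 0.285714, coefficient = 1

I ≈ (0.218750/2) × 6.346257 = 0.694122
Exact value: 0.693147
Error: 0.000975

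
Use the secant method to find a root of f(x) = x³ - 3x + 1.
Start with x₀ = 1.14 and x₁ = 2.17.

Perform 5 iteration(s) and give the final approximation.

f(x) = x³ - 3x + 1
x₀ = 1.14, x₁ = 2.17

Secant formula: x_{n+1} = x_n - f(x_n)(x_n - x_{n-1})/(f(x_n) - f(x_{n-1}))

Iteration 1:
  f(1.140000) = -0.938456
  f(2.170000) = 4.708313
  x_2 = 2.170000 - 4.708313×(2.170000 - 1.140000)/(4.708313 - (-0.938456))
       = 1.311179
Iteration 2:
  f(2.170000) = 4.708313
  f(1.311179) = -0.679370
  x_3 = 1.311179 - (-0.679370)×(1.311179 - 2.170000)/(-0.679370 - 4.708313)
       = 1.419474
Iteration 3:
  f(1.311179) = -0.679370
  f(1.419474) = -0.398315
  x_4 = 1.419474 - (-0.398315)×(1.419474 - 1.311179)/(-0.398315 - (-0.679370))
       = 1.572950
Iteration 4:
  f(1.419474) = -0.398315
  f(1.572950) = 0.172901
  x_5 = 1.572950 - 0.172901×(1.572950 - 1.419474)/(0.172901 - (-0.398315))
       = 1.526495
Iteration 5:
  f(1.572950) = 0.172901
  f(1.526495) = -0.022467
  x_6 = 1.526495 - (-0.022467)×(1.526495 - 1.572950)/(-0.022467 - 0.172901)
       = 1.531837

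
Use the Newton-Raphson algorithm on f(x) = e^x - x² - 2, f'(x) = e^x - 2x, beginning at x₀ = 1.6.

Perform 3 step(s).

f(x) = e^x - x² - 2
f'(x) = e^x - 2x
x₀ = 1.6

Newton-Raphson formula: x_{n+1} = x_n - f(x_n)/f'(x_n)

Iteration 1:
  f(1.600000) = 0.393032
  f'(1.600000) = 1.753032
  x_1 = 1.600000 - 0.393032/1.753032 = 1.375799
Iteration 2:
  f(1.375799) = 0.065415
  f'(1.375799) = 1.206639
  x_2 = 1.375799 - 0.065415/1.206639 = 1.321586
Iteration 3:
  f(1.321586) = 0.002774
  f'(1.321586) = 1.106192
  x_3 = 1.321586 - 0.002774/1.106192 = 1.319079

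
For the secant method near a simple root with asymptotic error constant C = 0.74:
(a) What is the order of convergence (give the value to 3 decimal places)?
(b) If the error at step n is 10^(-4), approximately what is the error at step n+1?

(a) Secant method has superlinear convergence with order φ = (1+√5)/2 ≈ 1.618.
    This means |e_{n+1}| ≈ C|e_n|^1.618.

(b) With |e_n| = 10^(-4) and C = 0.74:
    |e_{n+1}| ≈ 0.74 × (10^(-4))^1.618 = 0.74 × 10^(-6.47)

(a) ≈ 1.618 (golden ratio); (b) |e_{n+1}| ≈ 2.495e-07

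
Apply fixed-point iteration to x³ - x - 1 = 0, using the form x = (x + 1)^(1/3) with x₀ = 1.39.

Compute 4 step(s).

Equation: x³ - x - 1 = 0
Fixed-point form: x = (x + 1)^(1/3)
x₀ = 1.39

x_1 = g(1.390000) = 1.337004
x_2 = g(1.337004) = 1.327048
x_3 = g(1.327048) = 1.325160
x_4 = g(1.325160) = 1.324802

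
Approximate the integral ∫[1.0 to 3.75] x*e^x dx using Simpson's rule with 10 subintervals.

f(x) = x*e^x
a = 1.0, b = 3.75, n = 10
h = (b - a)/n = 0.275000

Simpson's rule: (h/3)[f(x₀) + 4f(x₁) + 2f(x₂) + ... + f(xₙ)]

x_0 = 1.0000, f(x_0) = 2.718282, coefficient = 1
x_1 = 1.2750, f(x_1) = 4.562844, coefficient = 4
x_2 = 1.5500, f(x_2) = 7.302779, coefficient = 2
x_3 = 1.8250, f(x_3) = 11.320101, coefficient = 4
x_4 = 2.1000, f(x_4) = 17.148957, coefficient = 2
x_5 = 2.3750, f(x_5) = 25.533656, coefficient = 4
x_6 = 2.6500, f(x_6) = 37.508202, coefficient = 2
x_7 = 2.9250, f(x_7) = 54.505111, coefficient = 4
x_8 = 3.2000, f(x_8) = 78.504097, coefficient = 2
x_9 = 3.4750, f(x_9) = 112.234954, coefficient = 4
x_10 = 3.7500, f(x_10) = 159.454058, coefficient = 1

I ≈ (0.275000/3) × 1275.727076 = 116.941649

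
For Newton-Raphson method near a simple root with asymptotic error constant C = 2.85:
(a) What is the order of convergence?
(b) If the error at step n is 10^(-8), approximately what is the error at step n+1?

(a) Newton-Raphson has quadratic (order 2) convergence near simple roots.
    This means |e_{n+1}| ≈ C|e_n|².

(b) With |e_n| = 10^(-8) and C = 2.85:
    |e_{n+1}| ≈ 2.85 × (10^(-8))² = 2.85 × 10^(-16)

(a) 2 (quadratic); (b) |e_{n+1}| ≈ 2.850e-16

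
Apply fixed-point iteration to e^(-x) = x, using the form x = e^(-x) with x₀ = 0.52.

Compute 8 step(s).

Equation: e^(-x) = x
Fixed-point form: x = e^(-x)
x₀ = 0.52

x_1 = g(0.520000) = 0.594521
x_2 = g(0.594521) = 0.551827
x_3 = g(0.551827) = 0.575897
x_4 = g(0.575897) = 0.562201
x_5 = g(0.562201) = 0.569953
x_6 = g(0.569953) = 0.565552
x_7 = g(0.565552) = 0.568047
x_8 = g(0.568047) = 0.566631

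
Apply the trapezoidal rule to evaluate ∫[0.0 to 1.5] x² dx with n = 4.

f(x) = x²
a = 0.0, b = 1.5, n = 4
h = (b - a)/n = 0.375000

Trapezoidal rule: (h/2)[f(x₀) + 2f(x₁) + 2f(x₂) + ... + f(xₙ)]

x_0 = 0.0000, f(x_0) = 0.000000, coefficient = 1
x_1 = 0.3750, f(x_1) = 0.140625, coefficient = 2
x_2 = 0.7500, f(x_2) = 0.562500, coefficient = 2
x_3 = 1.1250, f(x_3) = 1.265625, coefficient = 2
x_4 = 1.5000, f(x_4) = 2.250000, coefficient = 1

I ≈ (0.375000/2) × 6.187500 = 1.160156
Exact value: 1.125000
Error: 0.035156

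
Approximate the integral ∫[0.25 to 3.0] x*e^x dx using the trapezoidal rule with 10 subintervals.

f(x) = x*e^x
a = 0.25, b = 3.0, n = 10
h = (b - a)/n = 0.275000

Trapezoidal rule: (h/2)[f(x₀) + 2f(x₁) + 2f(x₂) + ... + f(xₙ)]

x_0 = 0.2500, f(x_0) = 0.321006, coefficient = 1
x_1 = 0.5250, f(x_1) = 0.887491, coefficient = 2
x_2 = 0.8000, f(x_2) = 1.780433, coefficient = 2
x_3 = 1.0750, f(x_3) = 3.149742, coefficient = 2
x_4 = 1.3500, f(x_4) = 5.207524, coefficient = 2
x_5 = 1.6250, f(x_5) = 8.252431, coefficient = 2
x_6 = 1.9000, f(x_6) = 12.703199, coefficient = 2
x_7 = 2.1750, f(x_7) = 19.144753, coefficient = 2
x_8 = 2.4500, f(x_8) = 28.391449, coefficient = 2
x_9 = 2.7250, f(x_9) = 41.573728, coefficient = 2
x_10 = 3.0000, f(x_10) = 60.256611, coefficient = 1

I ≈ (0.275000/2) × 302.759119 = 41.629379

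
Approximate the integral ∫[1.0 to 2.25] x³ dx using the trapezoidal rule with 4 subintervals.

f(x) = x³
a = 1.0, b = 2.25, n = 4
h = (b - a)/n = 0.312500

Trapezoidal rule: (h/2)[f(x₀) + 2f(x₁) + 2f(x₂) + ... + f(xₙ)]

x_0 = 1.0000, f(x_0) = 1.000000, coefficient = 1
x_1 = 1.3125, f(x_1) = 2.260986, coefficient = 2
x_2 = 1.6250, f(x_2) = 4.291016, coefficient = 2
x_3 = 1.9375, f(x_3) = 7.273193, coefficient = 2
x_4 = 2.2500, f(x_4) = 11.390625, coefficient = 1

I ≈ (0.312500/2) × 40.041016 = 6.256409
Exact value: 6.157227
Error: 0.099182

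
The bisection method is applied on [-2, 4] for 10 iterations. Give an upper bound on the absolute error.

Bisection error bound: |error| ≤ (b-a)/2^n
|error| ≤ (4 - (-2))/2^10 = 6/2^10
|error| ≤ 0.0058593750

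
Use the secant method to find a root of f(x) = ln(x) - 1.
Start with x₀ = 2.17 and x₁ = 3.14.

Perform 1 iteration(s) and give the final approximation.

f(x) = ln(x) - 1
x₀ = 2.17, x₁ = 3.14

Secant formula: x_{n+1} = x_n - f(x_n)(x_n - x_{n-1})/(f(x_n) - f(x_{n-1}))

Iteration 1:
  f(2.170000) = -0.225273
  f(3.140000) = 0.144223
  x_2 = 3.140000 - 0.144223×(3.140000 - 2.170000)/(0.144223 - (-0.225273))
       = 2.761386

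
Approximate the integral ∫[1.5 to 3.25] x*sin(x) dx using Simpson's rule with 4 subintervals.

f(x) = x*sin(x)
a = 1.5, b = 3.25, n = 4
h = (b - a)/n = 0.437500

Simpson's rule: (h/3)[f(x₀) + 4f(x₁) + 2f(x₂) + ... + f(xₙ)]

x_0 = 1.5000, f(x_0) = 1.496242, coefficient = 1
x_1 = 1.9375, f(x_1) = 1.808684, coefficient = 4
x_2 = 2.3750, f(x_2) = 1.647502, coefficient = 2
x_3 = 2.8125, f(x_3) = 0.908956, coefficient = 4
x_4 = 3.2500, f(x_4) = -0.351634, coefficient = 1

I ≈ (0.437500/3) × 15.310174 = 2.232734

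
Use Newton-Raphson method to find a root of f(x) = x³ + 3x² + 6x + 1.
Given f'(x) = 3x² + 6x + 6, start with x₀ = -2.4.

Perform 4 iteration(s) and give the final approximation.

f(x) = x³ + 3x² + 6x + 1
f'(x) = 3x² + 6x + 6
x₀ = -2.4

Newton-Raphson formula: x_{n+1} = x_n - f(x_n)/f'(x_n)

Iteration 1:
  f(-2.400000) = -9.944000
  f'(-2.400000) = 8.880000
  x_1 = -2.400000 - (-9.944000)/8.880000 = -1.280180
Iteration 2:
  f(-1.280180) = -3.862535
  f'(-1.280180) = 3.235503
  x_2 = -1.280180 - (-3.862535)/3.235503 = -0.086383
Iteration 3:
  f(-0.086383) = 0.503445
  f'(-0.086383) = 5.504089
  x_3 = -0.086383 - 0.503445/5.504089 = -0.177850
Iteration 4:
  f(-0.177850) = 0.022166
  f'(-0.177850) = 5.027791
  x_4 = -0.177850 - 0.022166/5.027791 = -0.182259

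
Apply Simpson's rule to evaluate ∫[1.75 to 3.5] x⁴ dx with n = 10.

f(x) = x⁴
a = 1.75, b = 3.5, n = 10
h = (b - a)/n = 0.175000

Simpson's rule: (h/3)[f(x₀) + 4f(x₁) + 2f(x₂) + ... + f(xₙ)]

x_0 = 1.7500, f(x_0) = 9.378906, coefficient = 1
x_1 = 1.9250, f(x_1) = 13.731657, coefficient = 4
x_2 = 2.1000, f(x_2) = 19.448100, coefficient = 2
x_3 = 2.2750, f(x_3) = 26.787094, coefficient = 4
x_4 = 2.4500, f(x_4) = 36.030006, coefficient = 2
x_5 = 2.6250, f(x_5) = 47.480713, coefficient = 4
x_6 = 2.8000, f(x_6) = 61.465600, coefficient = 2
x_7 = 2.9750, f(x_7) = 78.333563, coefficient = 4
x_8 = 3.1500, f(x_8) = 98.456006, coefficient = 2
x_9 = 3.3250, f(x_9) = 122.226844, coefficient = 4
x_10 = 3.5000, f(x_10) = 150.062500, coefficient = 1

I ≈ (0.175000/3) × 1744.480314 = 101.761352
Exact value: 101.761133
Error: 0.000219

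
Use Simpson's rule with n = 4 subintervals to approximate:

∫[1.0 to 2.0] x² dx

f(x) = x²
a = 1.0, b = 2.0, n = 4
h = (b - a)/n = 0.250000

Simpson's rule: (h/3)[f(x₀) + 4f(x₁) + 2f(x₂) + ... + f(xₙ)]

x_0 = 1.0000, f(x_0) = 1.000000, coefficient = 1
x_1 = 1.2500, f(x_1) = 1.562500, coefficient = 4
x_2 = 1.5000, f(x_2) = 2.250000, coefficient = 2
x_3 = 1.7500, f(x_3) = 3.062500, coefficient = 4
x_4 = 2.0000, f(x_4) = 4.000000, coefficient = 1

I ≈ (0.250000/3) × 28.000000 = 2.333333
Exact value: 2.333333
Error: 0.000000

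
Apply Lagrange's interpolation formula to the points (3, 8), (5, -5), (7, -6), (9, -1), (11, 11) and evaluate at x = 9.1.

Lagrange interpolation formula:
P(x) = Σ yᵢ × Lᵢ(x)
where Lᵢ(x) = Π_{j≠i} (x - xⱼ)/(xᵢ - xⱼ)

L_0(9.1) = (9.1 - 5)/(3 - 5) × (9.1 - 7)/(3 - 7) × (9.1 - 9)/(3 - 9) × (9.1 - 11)/(3 - 11) = -0.004260
L_1(9.1) = (9.1 - 3)/(5 - 3) × (9.1 - 7)/(5 - 7) × (9.1 - 9)/(5 - 9) × (9.1 - 11)/(5 - 11) = 0.025353
L_2(9.1) = (9.1 - 3)/(7 - 3) × (9.1 - 5)/(7 - 5) × (9.1 - 9)/(7 - 9) × (9.1 - 11)/(7 - 11) = -0.074248
L_3(9.1) = (9.1 - 3)/(9 - 3) × (9.1 - 5)/(9 - 5) × (9.1 - 7)/(9 - 7) × (9.1 - 11)/(9 - 11) = 1.039478
L_4(9.1) = (9.1 - 3)/(11 - 3) × (9.1 - 5)/(11 - 5) × (9.1 - 7)/(11 - 7) × (9.1 - 9)/(11 - 9) = 0.013677

P(9.1) = 8×L_0(9.1) + (-5)×L_1(9.1) + (-6)×L_2(9.1) + (-1)×L_3(9.1) + 11×L_4(9.1)
P(9.1) = -0.604384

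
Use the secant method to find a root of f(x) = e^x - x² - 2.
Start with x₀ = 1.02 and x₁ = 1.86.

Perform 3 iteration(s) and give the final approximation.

f(x) = e^x - x² - 2
x₀ = 1.02, x₁ = 1.86

Secant formula: x_{n+1} = x_n - f(x_n)(x_n - x_{n-1})/(f(x_n) - f(x_{n-1}))

Iteration 1:
  f(1.020000) = -0.267205
  f(1.860000) = 0.964137
  x_2 = 1.860000 - 0.964137×(1.860000 - 1.020000)/(0.964137 - (-0.267205))
       = 1.202283
Iteration 2:
  f(1.860000) = 0.964137
  f(1.202283) = -0.117779
  x_3 = 1.202283 - (-0.117779)×(1.202283 - 1.860000)/(-0.117779 - 0.964137)
       = 1.273883
Iteration 3:
  f(1.202283) = -0.117779
  f(1.273883) = -0.048072
  x_4 = 1.273883 - (-0.048072)×(1.273883 - 1.202283)/(-0.048072 - (-0.117779))
       = 1.323260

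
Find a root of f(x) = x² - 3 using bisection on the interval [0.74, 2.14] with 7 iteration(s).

f(x) = x² - 3
Initial interval: [0.74, 2.14]

Iteration 1:
  c_1 = (0.740000 + 2.140000)/2 = 1.440000
  f(c_1) = f(1.440000) = -0.926400
  f(a) × f(c) ≥ 0, new interval: [1.440000, 2.140000]
Iteration 2:
  c_2 = (1.440000 + 2.140000)/2 = 1.790000
  f(c_2) = f(1.790000) = 0.204100
  f(a) × f(c) < 0, new interval: [1.440000, 1.790000]
Iteration 3:
  c_3 = (1.440000 + 1.790000)/2 = 1.615000
  f(c_3) = f(1.615000) = -0.391775
  f(a) × f(c) ≥ 0, new interval: [1.615000, 1.790000]
Iteration 4:
  c_4 = (1.615000 + 1.790000)/2 = 1.702500
  f(c_4) = f(1.702500) = -0.101494
  f(a) × f(c) ≥ 0, new interval: [1.702500, 1.790000]
Iteration 5:
  c_5 = (1.702500 + 1.790000)/2 = 1.746250
  f(c_5) = f(1.746250) = 0.049389
  f(a) × f(c) < 0, new interval: [1.702500, 1.746250]
Iteration 6:
  c_6 = (1.702500 + 1.746250)/2 = 1.724375
  f(c_6) = f(1.724375) = -0.026531
  f(a) × f(c) ≥ 0, new interval: [1.724375, 1.746250]
Iteration 7:
  c_7 = (1.724375 + 1.746250)/2 = 1.735313
  f(c_7) = f(1.735313) = 0.011309
  f(a) × f(c) < 0, new interval: [1.724375, 1.735313]

After 7 iteration(s), the approximation is c_7 = 1.735313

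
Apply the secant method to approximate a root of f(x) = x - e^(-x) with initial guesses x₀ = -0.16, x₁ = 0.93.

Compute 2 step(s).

f(x) = x - e^(-x)
x₀ = -0.16, x₁ = 0.93

Secant formula: x_{n+1} = x_n - f(x_n)(x_n - x_{n-1})/(f(x_n) - f(x_{n-1}))

Iteration 1:
  f(-0.160000) = -1.333511
  f(0.930000) = 0.535446
  x_2 = 0.930000 - 0.535446×(0.930000 - (-0.160000))/(0.535446 - (-1.333511))
       = 0.617721
Iteration 2:
  f(0.930000) = 0.535446
  f(0.617721) = 0.078549
  x_3 = 0.617721 - 0.078549×(0.617721 - 0.930000)/(0.078549 - 0.535446)
       = 0.564034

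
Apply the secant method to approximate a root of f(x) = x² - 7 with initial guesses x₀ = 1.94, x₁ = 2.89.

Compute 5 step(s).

f(x) = x² - 7
x₀ = 1.94, x₁ = 2.89

Secant formula: x_{n+1} = x_n - f(x_n)(x_n - x_{n-1})/(f(x_n) - f(x_{n-1}))

Iteration 1:
  f(1.940000) = -3.236400
  f(2.890000) = 1.352100
  x_2 = 2.890000 - 1.352100×(2.890000 - 1.940000)/(1.352100 - (-3.236400))
       = 2.610062
Iteration 2:
  f(2.890000) = 1.352100
  f(2.610062) = -0.187576
  x_3 = 2.610062 - (-0.187576)×(2.610062 - 2.890000)/(-0.187576 - 1.352100)
       = 2.644166
Iteration 3:
  f(2.610062) = -0.187576
  f(2.644166) = -0.008384
  x_4 = 2.644166 - (-0.008384)×(2.644166 - 2.610062)/(-0.008384 - (-0.187576))
       = 2.645762
Iteration 4:
  f(2.644166) = -0.008384
  f(2.645762) = 0.000057
  x_5 = 2.645762 - 0.000057×(2.645762 - 2.644166)/(0.000057 - (-0.008384))
       = 2.645751
Iteration 5:
  f(2.645762) = 0.000057
  f(2.645751) = 0.000000
  x_6 = 2.645751 - 0.000000×(2.645751 - 2.645762)/(0.000000 - 0.000057)
       = 2.645751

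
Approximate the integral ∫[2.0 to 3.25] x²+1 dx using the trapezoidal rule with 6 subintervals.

f(x) = x²+1
a = 2.0, b = 3.25, n = 6
h = (b - a)/n = 0.208333

Trapezoidal rule: (h/2)[f(x₀) + 2f(x₁) + 2f(x₂) + ... + f(xₙ)]

x_0 = 2.0000, f(x_0) = 5.000000, coefficient = 1
x_1 = 2.2083, f(x_1) = 5.876736, coefficient = 2
x_2 = 2.4167, f(x_2) = 6.840278, coefficient = 2
x_3 = 2.6250, f(x_3) = 7.890625, coefficient = 2
x_4 = 2.8333, f(x_4) = 9.027778, coefficient = 2
x_5 = 3.0417, f(x_5) = 10.251736, coefficient = 2
x_6 = 3.2500, f(x_6) = 11.562500, coefficient = 1

I ≈ (0.208333/2) × 96.336806 = 10.035084
Exact value: 10.026042
Error: 0.009042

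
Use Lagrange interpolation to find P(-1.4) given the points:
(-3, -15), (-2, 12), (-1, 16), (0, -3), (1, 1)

Lagrange interpolation formula:
P(x) = Σ yᵢ × Lᵢ(x)
where Lᵢ(x) = Π_{j≠i} (x - xⱼ)/(xᵢ - xⱼ)

L_0(-1.4) = (-1.4 - (-2))/(-3 - (-2)) × (-1.4 - (-1))/(-3 - (-1)) × (-1.4 - 0)/(-3 - 0) × (-1.4 - 1)/(-3 - 1) = -0.033600
L_1(-1.4) = (-1.4 - (-3))/(-2 - (-3)) × (-1.4 - (-1))/(-2 - (-1)) × (-1.4 - 0)/(-2 - 0) × (-1.4 - 1)/(-2 - 1) = 0.358400
L_2(-1.4) = (-1.4 - (-3))/(-1 - (-3)) × (-1.4 - (-2))/(-1 - (-2)) × (-1.4 - 0)/(-1 - 0) × (-1.4 - 1)/(-1 - 1) = 0.806400
L_3(-1.4) = (-1.4 - (-3))/(0 - (-3)) × (-1.4 - (-2))/(0 - (-2)) × (-1.4 - (-1))/(0 - (-1)) × (-1.4 - 1)/(0 - 1) = -0.153600
L_4(-1.4) = (-1.4 - (-3))/(1 - (-3)) × (-1.4 - (-2))/(1 - (-2)) × (-1.4 - (-1))/(1 - (-1)) × (-1.4 - 0)/(1 - 0) = 0.022400

P(-1.4) = (-15)×L_0(-1.4) + 12×L_1(-1.4) + 16×L_2(-1.4) + (-3)×L_3(-1.4) + 1×L_4(-1.4)
P(-1.4) = 18.190400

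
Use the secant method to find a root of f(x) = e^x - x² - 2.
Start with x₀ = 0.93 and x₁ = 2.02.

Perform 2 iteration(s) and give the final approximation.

f(x) = e^x - x² - 2
x₀ = 0.93, x₁ = 2.02

Secant formula: x_{n+1} = x_n - f(x_n)(x_n - x_{n-1})/(f(x_n) - f(x_{n-1}))

Iteration 1:
  f(0.930000) = -0.330391
  f(2.020000) = 1.457925
  x_2 = 2.020000 - 1.457925×(2.020000 - 0.930000)/(1.457925 - (-0.330391))
       = 1.131377
Iteration 2:
  f(2.020000) = 1.457925
  f(1.131377) = -0.180092
  x_3 = 1.131377 - (-0.180092)×(1.131377 - 2.020000)/(-0.180092 - 1.457925)
       = 1.229077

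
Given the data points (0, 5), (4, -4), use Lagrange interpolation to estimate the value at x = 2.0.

Lagrange interpolation formula:
P(x) = Σ yᵢ × Lᵢ(x)
where Lᵢ(x) = Π_{j≠i} (x - xⱼ)/(xᵢ - xⱼ)

L_0(2.0) = (2.0 - 4)/(0 - 4) = 0.500000
L_1(2.0) = (2.0 - 0)/(4 - 0) = 0.500000

P(2.0) = 5×L_0(2.0) + (-4)×L_1(2.0)
P(2.0) = 0.500000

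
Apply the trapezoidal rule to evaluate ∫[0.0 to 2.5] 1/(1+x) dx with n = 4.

f(x) = 1/(1+x)
a = 0.0, b = 2.5, n = 4
h = (b - a)/n = 0.625000

Trapezoidal rule: (h/2)[f(x₀) + 2f(x₁) + 2f(x₂) + ... + f(xₙ)]

x_0 = 0.0000, f(x_0) = 1.000000, coefficient = 1
x_1 = 0.6250, f(x_1) = 0.615385, coefficient = 2
x_2 = 1.2500, f(x_2) = 0.444444, coefficient = 2
x_3 = 1.8750, f(x_3) = 0.347826, coefficient = 2
x_4 = 2.5000, f(x_4) = 0.285714, coefficient = 1

I ≈ (0.625000/2) × 4.101025 = 1.281570
Exact value: 1.252763
Error: 0.028807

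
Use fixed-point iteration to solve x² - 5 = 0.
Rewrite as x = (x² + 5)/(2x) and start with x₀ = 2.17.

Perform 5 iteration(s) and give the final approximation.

Equation: x² - 5 = 0
Fixed-point form: x = (x² + 5)/(2x)
x₀ = 2.17

x_1 = g(2.170000) = 2.237074
x_2 = g(2.237074) = 2.236068
x_3 = g(2.236068) = 2.236068
x_4 = g(2.236068) = 2.236068
x_5 = g(2.236068) = 2.236068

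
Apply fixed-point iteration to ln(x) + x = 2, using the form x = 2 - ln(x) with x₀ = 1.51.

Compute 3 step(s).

Equation: ln(x) + x = 2
Fixed-point form: x = 2 - ln(x)
x₀ = 1.51

x_1 = g(1.510000) = 1.587890
x_2 = g(1.587890) = 1.537594
x_3 = g(1.537594) = 1.569781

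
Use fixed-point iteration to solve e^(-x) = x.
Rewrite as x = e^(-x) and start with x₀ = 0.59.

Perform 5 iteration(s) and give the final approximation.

Equation: e^(-x) = x
Fixed-point form: x = e^(-x)
x₀ = 0.59

x_1 = g(0.590000) = 0.554327
x_2 = g(0.554327) = 0.574459
x_3 = g(0.574459) = 0.563010
x_4 = g(0.563010) = 0.569493
x_5 = g(0.569493) = 0.565812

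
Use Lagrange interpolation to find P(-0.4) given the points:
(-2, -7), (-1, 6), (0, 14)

Lagrange interpolation formula:
P(x) = Σ yᵢ × Lᵢ(x)
where Lᵢ(x) = Π_{j≠i} (x - xⱼ)/(xᵢ - xⱼ)

L_0(-0.4) = (-0.4 - (-1))/(-2 - (-1)) × (-0.4 - 0)/(-2 - 0) = -0.120000
L_1(-0.4) = (-0.4 - (-2))/(-1 - (-2)) × (-0.4 - 0)/(-1 - 0) = 0.640000
L_2(-0.4) = (-0.4 - (-2))/(0 - (-2)) × (-0.4 - (-1))/(0 - (-1)) = 0.480000

P(-0.4) = (-7)×L_0(-0.4) + 6×L_1(-0.4) + 14×L_2(-0.4)
P(-0.4) = 11.400000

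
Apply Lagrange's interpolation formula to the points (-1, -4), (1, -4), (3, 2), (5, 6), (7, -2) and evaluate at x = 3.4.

Lagrange interpolation formula:
P(x) = Σ yᵢ × Lᵢ(x)
where Lᵢ(x) = Π_{j≠i} (x - xⱼ)/(xᵢ - xⱼ)

L_0(3.4) = (3.4 - 1)/(-1 - 1) × (3.4 - 3)/(-1 - 3) × (3.4 - 5)/(-1 - 5) × (3.4 - 7)/(-1 - 7) = 0.014400
L_1(3.4) = (3.4 - (-1))/(1 - (-1)) × (3.4 - 3)/(1 - 3) × (3.4 - 5)/(1 - 5) × (3.4 - 7)/(1 - 7) = -0.105600
L_2(3.4) = (3.4 - (-1))/(3 - (-1)) × (3.4 - 1)/(3 - 1) × (3.4 - 5)/(3 - 5) × (3.4 - 7)/(3 - 7) = 0.950400
L_3(3.4) = (3.4 - (-1))/(5 - (-1)) × (3.4 - 1)/(5 - 1) × (3.4 - 3)/(5 - 3) × (3.4 - 7)/(5 - 7) = 0.158400
L_4(3.4) = (3.4 - (-1))/(7 - (-1)) × (3.4 - 1)/(7 - 1) × (3.4 - 3)/(7 - 3) × (3.4 - 5)/(7 - 5) = -0.017600

P(3.4) = (-4)×L_0(3.4) + (-4)×L_1(3.4) + 2×L_2(3.4) + 6×L_3(3.4) + (-2)×L_4(3.4)
P(3.4) = 3.251200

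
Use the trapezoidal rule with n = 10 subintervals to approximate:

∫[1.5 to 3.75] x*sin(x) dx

f(x) = x*sin(x)
a = 1.5, b = 3.75, n = 10
h = (b - a)/n = 0.225000

Trapezoidal rule: (h/2)[f(x₀) + 2f(x₁) + 2f(x₂) + ... + f(xₙ)]

x_0 = 1.5000, f(x_0) = 1.496242, coefficient = 1
x_1 = 1.7250, f(x_1) = 1.704531, coefficient = 2
x_2 = 1.9500, f(x_2) = 1.811471, coefficient = 2
x_3 = 2.1750, f(x_3) = 1.789927, coefficient = 2
x_4 = 2.4000, f(x_4) = 1.621112, coefficient = 2
x_5 = 2.6250, f(x_5) = 1.296541, coefficient = 2
x_6 = 2.8500, f(x_6) = 0.819312, coefficient = 2
x_7 = 3.0750, f(x_7) = 0.204621, coefficient = 2
x_8 = 3.3000, f(x_8) = -0.520561, coefficient = 2
x_9 = 3.5250, f(x_9) = -1.318641, coefficient = 2
x_10 = 3.7500, f(x_10) = -2.143355, coefficient = 1

I ≈ (0.225000/2) × 14.169514 = 1.594070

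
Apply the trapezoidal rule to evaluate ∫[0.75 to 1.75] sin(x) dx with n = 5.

f(x) = sin(x)
a = 0.75, b = 1.75, n = 5
h = (b - a)/n = 0.200000

Trapezoidal rule: (h/2)[f(x₀) + 2f(x₁) + 2f(x₂) + ... + f(xₙ)]

x_0 = 0.7500, f(x_0) = 0.681639, coefficient = 1
x_1 = 0.9500, f(x_1) = 0.813416, coefficient = 2
x_2 = 1.1500, f(x_2) = 0.912764, coefficient = 2
x_3 = 1.3500, f(x_3) = 0.975723, coefficient = 2
x_4 = 1.5500, f(x_4) = 0.999784, coefficient = 2
x_5 = 1.7500, f(x_5) = 0.983986, coefficient = 1

I ≈ (0.200000/2) × 9.068998 = 0.906900
Exact value: 0.909935
Error: 0.003035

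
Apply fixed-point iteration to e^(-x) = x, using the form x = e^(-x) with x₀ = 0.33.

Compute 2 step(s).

Equation: e^(-x) = x
Fixed-point form: x = e^(-x)
x₀ = 0.33

x_1 = g(0.330000) = 0.718924
x_2 = g(0.718924) = 0.487276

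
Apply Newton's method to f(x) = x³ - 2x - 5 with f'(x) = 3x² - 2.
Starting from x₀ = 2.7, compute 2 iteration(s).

f(x) = x³ - 2x - 5
f'(x) = 3x² - 2
x₀ = 2.7

Newton-Raphson formula: x_{n+1} = x_n - f(x_n)/f'(x_n)

Iteration 1:
  f(2.700000) = 9.283000
  f'(2.700000) = 19.870000
  x_1 = 2.700000 - 9.283000/19.870000 = 2.232813
Iteration 2:
  f(2.232813) = 1.665964
  f'(2.232813) = 12.956366
  x_2 = 2.232813 - 1.665964/12.956366 = 2.104231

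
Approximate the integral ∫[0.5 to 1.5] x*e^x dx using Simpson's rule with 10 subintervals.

f(x) = x*e^x
a = 0.5, b = 1.5, n = 10
h = (b - a)/n = 0.100000

Simpson's rule: (h/3)[f(x₀) + 4f(x₁) + 2f(x₂) + ... + f(xₙ)]

x_0 = 0.5000, f(x_0) = 0.824361, coefficient = 1
x_1 = 0.6000, f(x_1) = 1.093271, coefficient = 4
x_2 = 0.7000, f(x_2) = 1.409627, coefficient = 2
x_3 = 0.8000, f(x_3) = 1.780433, coefficient = 4
x_4 = 0.9000, f(x_4) = 2.213643, coefficient = 2
x_5 = 1.0000, f(x_5) = 2.718282, coefficient = 4
x_6 = 1.1000, f(x_6) = 3.304583, coefficient = 2
x_7 = 1.2000, f(x_7) = 3.984140, coefficient = 4
x_8 = 1.3000, f(x_8) = 4.770086, coefficient = 2
x_9 = 1.4000, f(x_9) = 5.677280, coefficient = 4
x_10 = 1.5000, f(x_10) = 6.722534, coefficient = 1

I ≈ (0.100000/3) × 91.956395 = 3.065213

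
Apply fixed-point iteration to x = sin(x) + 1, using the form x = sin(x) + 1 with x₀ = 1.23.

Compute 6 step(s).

Equation: x = sin(x) + 1
Fixed-point form: x = sin(x) + 1
x₀ = 1.23

x_1 = g(1.230000) = 1.942489
x_2 = g(1.942489) = 1.931714
x_3 = g(1.931714) = 1.935573
x_4 = g(1.935573) = 1.934203
x_5 = g(1.934203) = 1.934691
x_6 = g(1.934691) = 1.934518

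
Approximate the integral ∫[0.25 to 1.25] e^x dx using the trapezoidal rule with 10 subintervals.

f(x) = e^x
a = 0.25, b = 1.25, n = 10
h = (b - a)/n = 0.100000

Trapezoidal rule: (h/2)[f(x₀) + 2f(x₁) + 2f(x₂) + ... + f(xₙ)]

x_0 = 0.2500, f(x_0) = 1.284025, coefficient = 1
x_1 = 0.3500, f(x_1) = 1.419068, coefficient = 2
x_2 = 0.4500, f(x_2) = 1.568312, coefficient = 2
x_3 = 0.5500, f(x_3) = 1.733253, coefficient = 2
x_4 = 0.6500, f(x_4) = 1.915541, coefficient = 2
x_5 = 0.7500, f(x_5) = 2.117000, coefficient = 2
x_6 = 0.8500, f(x_6) = 2.339647, coefficient = 2
x_7 = 0.9500, f(x_7) = 2.585710, coefficient = 2
x_8 = 1.0500, f(x_8) = 2.857651, coefficient = 2
x_9 = 1.1500, f(x_9) = 3.158193, coefficient = 2
x_10 = 1.2500, f(x_10) = 3.490343, coefficient = 1

I ≈ (0.100000/2) × 44.163117 = 2.208156
Exact value: 2.206318
Error: 0.001838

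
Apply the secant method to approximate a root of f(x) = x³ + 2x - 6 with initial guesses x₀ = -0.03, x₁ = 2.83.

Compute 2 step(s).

f(x) = x³ + 2x - 6
x₀ = -0.03, x₁ = 2.83

Secant formula: x_{n+1} = x_n - f(x_n)(x_n - x_{n-1})/(f(x_n) - f(x_{n-1}))

Iteration 1:
  f(-0.030000) = -6.060027
  f(2.830000) = 22.325187
  x_2 = 2.830000 - 22.325187×(2.830000 - (-0.030000))/(22.325187 - (-6.060027))
       = 0.580588
Iteration 2:
  f(2.830000) = 22.325187
  f(0.580588) = -4.643117
  x_3 = 0.580588 - (-4.643117)×(0.580588 - 2.830000)/(-4.643117 - 22.325187)
       = 0.967868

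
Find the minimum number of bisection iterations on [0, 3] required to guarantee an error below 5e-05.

We need (b-a)/2^n ≤ 5e-05
(3 - 0)/2^n ≤ 5e-05
3/2^n ≤ 5e-05
2^n ≥ 60000
n ≥ log₂(60000) = 15.87
n ≥ 16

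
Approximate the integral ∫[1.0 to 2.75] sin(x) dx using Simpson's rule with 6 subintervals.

f(x) = sin(x)
a = 1.0, b = 2.75, n = 6
h = (b - a)/n = 0.291667

Simpson's rule: (h/3)[f(x₀) + 4f(x₁) + 2f(x₂) + ... + f(xₙ)]

x_0 = 1.0000, f(x_0) = 0.841471, coefficient = 1
x_1 = 1.2917, f(x_1) = 0.961296, coefficient = 4
x_2 = 1.5833, f(x_2) = 0.999921, coefficient = 2
x_3 = 1.8750, f(x_3) = 0.954086, coefficient = 4
x_4 = 2.1667, f(x_4) = 0.827660, coefficient = 2
x_5 = 2.4583, f(x_5) = 0.631324, coefficient = 4
x_6 = 2.7500, f(x_6) = 0.381661, coefficient = 1

I ≈ (0.291667/3) × 15.065117 = 1.464664
Exact value: 1.464605
Error: 0.000059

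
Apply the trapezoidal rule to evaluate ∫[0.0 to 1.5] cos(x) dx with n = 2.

f(x) = cos(x)
a = 0.0, b = 1.5, n = 2
h = (b - a)/n = 0.750000

Trapezoidal rule: (h/2)[f(x₀) + 2f(x₁) + 2f(x₂) + ... + f(xₙ)]

x_0 = 0.0000, f(x_0) = 1.000000, coefficient = 1
x_1 = 0.7500, f(x_1) = 0.731689, coefficient = 2
x_2 = 1.5000, f(x_2) = 0.070737, coefficient = 1

I ≈ (0.750000/2) × 2.534115 = 0.950293
Exact value: 0.997495
Error: 0.047202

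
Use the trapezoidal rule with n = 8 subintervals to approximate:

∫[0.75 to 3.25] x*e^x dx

f(x) = x*e^x
a = 0.75, b = 3.25, n = 8
h = (b - a)/n = 0.312500

Trapezoidal rule: (h/2)[f(x₀) + 2f(x₁) + 2f(x₂) + ... + f(xₙ)]

x_0 = 0.7500, f(x_0) = 1.587750, coefficient = 1
x_1 = 1.0625, f(x_1) = 3.074446, coefficient = 2
x_2 = 1.3750, f(x_2) = 5.438230, coefficient = 2
x_3 = 1.6875, f(x_3) = 9.122539, coefficient = 2
x_4 = 2.0000, f(x_4) = 14.778112, coefficient = 2
x_5 = 2.3125, f(x_5) = 23.355423, coefficient = 2
x_6 = 2.6250, f(x_6) = 36.237007, coefficient = 2
x_7 = 2.9375, f(x_7) = 55.426559, coefficient = 2
x_8 = 3.2500, f(x_8) = 83.818605, coefficient = 1

I ≈ (0.312500/2) × 380.270986 = 59.417342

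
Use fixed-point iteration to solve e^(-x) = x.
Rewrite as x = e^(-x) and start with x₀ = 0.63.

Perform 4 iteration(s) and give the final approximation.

Equation: e^(-x) = x
Fixed-point form: x = e^(-x)
x₀ = 0.63

x_1 = g(0.630000) = 0.532592
x_2 = g(0.532592) = 0.587081
x_3 = g(0.587081) = 0.555948
x_4 = g(0.555948) = 0.573529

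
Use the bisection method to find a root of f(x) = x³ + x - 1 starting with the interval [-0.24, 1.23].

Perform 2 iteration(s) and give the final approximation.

f(x) = x³ + x - 1
Initial interval: [-0.24, 1.23]

Iteration 1:
  c_1 = (-0.240000 + 1.230000)/2 = 0.495000
  f(c_1) = f(0.495000) = -0.383713
  f(a) × f(c) ≥ 0, new interval: [0.495000, 1.230000]
Iteration 2:
  c_2 = (0.495000 + 1.230000)/2 = 0.862500
  f(c_2) = f(0.862500) = 0.504119
  f(a) × f(c) < 0, new interval: [0.495000, 0.862500]

After 2 iteration(s), the approximation is c_2 = 0.862500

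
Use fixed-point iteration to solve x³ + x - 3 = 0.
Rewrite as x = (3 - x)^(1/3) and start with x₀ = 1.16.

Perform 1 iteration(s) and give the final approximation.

Equation: x³ + x - 3 = 0
Fixed-point form: x = (3 - x)^(1/3)
x₀ = 1.16

x_1 = g(1.160000) = 1.225385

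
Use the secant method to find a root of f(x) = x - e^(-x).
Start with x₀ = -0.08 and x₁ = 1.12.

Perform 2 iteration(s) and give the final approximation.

f(x) = x - e^(-x)
x₀ = -0.08, x₁ = 1.12

Secant formula: x_{n+1} = x_n - f(x_n)(x_n - x_{n-1})/(f(x_n) - f(x_{n-1}))

Iteration 1:
  f(-0.080000) = -1.163287
  f(1.120000) = 0.793720
  x_2 = 1.120000 - 0.793720×(1.120000 - (-0.080000))/(0.793720 - (-1.163287))
       = 0.633306
Iteration 2:
  f(1.120000) = 0.793720
  f(0.633306) = 0.102472
  x_3 = 0.633306 - 0.102472×(0.633306 - 1.120000)/(0.102472 - 0.793720)
       = 0.561158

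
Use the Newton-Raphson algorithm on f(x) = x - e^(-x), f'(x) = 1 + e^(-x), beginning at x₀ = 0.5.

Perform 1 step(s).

f(x) = x - e^(-x)
f'(x) = 1 + e^(-x)
x₀ = 0.5

Newton-Raphson formula: x_{n+1} = x_n - f(x_n)/f'(x_n)

Iteration 1:
  f(0.500000) = -0.106531
  f'(0.500000) = 1.606531
  x_1 = 0.500000 - (-0.106531)/1.606531 = 0.566311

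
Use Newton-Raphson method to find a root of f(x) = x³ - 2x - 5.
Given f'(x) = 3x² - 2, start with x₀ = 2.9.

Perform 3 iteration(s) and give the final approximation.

f(x) = x³ - 2x - 5
f'(x) = 3x² - 2
x₀ = 2.9

Newton-Raphson formula: x_{n+1} = x_n - f(x_n)/f'(x_n)

Iteration 1:
  f(2.900000) = 13.589000
  f'(2.900000) = 23.230000
  x_1 = 2.900000 - 13.589000/23.230000 = 2.315024
Iteration 2:
  f(2.315024) = 2.776939
  f'(2.315024) = 14.078004
  x_2 = 2.315024 - 2.776939/14.078004 = 2.117770
Iteration 3:
  f(2.117770) = 0.262551
  f'(2.117770) = 11.454848
  x_3 = 2.117770 - 0.262551/11.454848 = 2.094849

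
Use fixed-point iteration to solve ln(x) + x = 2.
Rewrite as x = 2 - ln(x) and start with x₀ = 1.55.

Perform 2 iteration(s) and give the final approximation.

Equation: ln(x) + x = 2
Fixed-point form: x = 2 - ln(x)
x₀ = 1.55

x_1 = g(1.550000) = 1.561745
x_2 = g(1.561745) = 1.554196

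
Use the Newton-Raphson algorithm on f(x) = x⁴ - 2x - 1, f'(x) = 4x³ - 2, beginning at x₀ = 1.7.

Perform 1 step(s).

f(x) = x⁴ - 2x - 1
f'(x) = 4x³ - 2
x₀ = 1.7

Newton-Raphson formula: x_{n+1} = x_n - f(x_n)/f'(x_n)

Iteration 1:
  f(1.700000) = 3.952100
  f'(1.700000) = 17.652000
  x_1 = 1.700000 - 3.952100/17.652000 = 1.476110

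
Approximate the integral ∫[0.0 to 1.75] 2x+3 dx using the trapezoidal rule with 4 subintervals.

f(x) = 2x+3
a = 0.0, b = 1.75, n = 4
h = (b - a)/n = 0.437500

Trapezoidal rule: (h/2)[f(x₀) + 2f(x₁) + 2f(x₂) + ... + f(xₙ)]

x_0 = 0.0000, f(x_0) = 3.000000, coefficient = 1
x_1 = 0.4375, f(x_1) = 3.875000, coefficient = 2
x_2 = 0.8750, f(x_2) = 4.750000, coefficient = 2
x_3 = 1.3125, f(x_3) = 5.625000, coefficient = 2
x_4 = 1.7500, f(x_4) = 6.500000, coefficient = 1

I ≈ (0.437500/2) × 38.000000 = 8.312500
Exact value: 8.312500
Error: 0.000000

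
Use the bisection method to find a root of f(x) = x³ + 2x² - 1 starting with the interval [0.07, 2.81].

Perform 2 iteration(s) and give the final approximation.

f(x) = x³ + 2x² - 1
Initial interval: [0.07, 2.81]

Iteration 1:
  c_1 = (0.070000 + 2.810000)/2 = 1.440000
  f(c_1) = f(1.440000) = 6.133184
  f(a) × f(c) < 0, new interval: [0.070000, 1.440000]
Iteration 2:
  c_2 = (0.070000 + 1.440000)/2 = 0.755000
  f(c_2) = f(0.755000) = 0.570419
  f(a) × f(c) < 0, new interval: [0.070000, 0.755000]

After 2 iteration(s), the approximation is c_2 = 0.755000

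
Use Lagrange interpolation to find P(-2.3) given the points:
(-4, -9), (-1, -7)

Lagrange interpolation formula:
P(x) = Σ yᵢ × Lᵢ(x)
where Lᵢ(x) = Π_{j≠i} (x - xⱼ)/(xᵢ - xⱼ)

L_0(-2.3) = (-2.3 - (-1))/(-4 - (-1)) = 0.433333
L_1(-2.3) = (-2.3 - (-4))/(-1 - (-4)) = 0.566667

P(-2.3) = (-9)×L_0(-2.3) + (-7)×L_1(-2.3)
P(-2.3) = -7.866667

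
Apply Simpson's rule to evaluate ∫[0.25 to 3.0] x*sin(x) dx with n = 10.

f(x) = x*sin(x)
a = 0.25, b = 3.0, n = 10
h = (b - a)/n = 0.275000

Simpson's rule: (h/3)[f(x₀) + 4f(x₁) + 2f(x₂) + ... + f(xₙ)]

x_0 = 0.2500, f(x_0) = 0.061851, coefficient = 1
x_1 = 0.5250, f(x_1) = 0.263137, coefficient = 4
x_2 = 0.8000, f(x_2) = 0.573885, coefficient = 2
x_3 = 1.0750, f(x_3) = 0.945559, coefficient = 4
x_4 = 1.3500, f(x_4) = 1.317227, coefficient = 2
x_5 = 1.6250, f(x_5) = 1.622613, coefficient = 4
x_6 = 1.9000, f(x_6) = 1.797970, coefficient = 2
x_7 = 2.1750, f(x_7) = 1.789927, coefficient = 4
x_8 = 2.4500, f(x_8) = 1.562524, coefficient = 2
x_9 = 2.7250, f(x_9) = 1.102663, coefficient = 4
x_10 = 3.0000, f(x_10) = 0.423360, coefficient = 1

I ≈ (0.275000/3) × 33.884017 = 3.106035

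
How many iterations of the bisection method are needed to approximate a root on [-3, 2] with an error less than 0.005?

We need (b-a)/2^n ≤ 0.005
(2 - (-3))/2^n ≤ 0.005
5/2^n ≤ 0.005
2^n ≥ 1000
n ≥ log₂(1000) = 9.97
n ≥ 10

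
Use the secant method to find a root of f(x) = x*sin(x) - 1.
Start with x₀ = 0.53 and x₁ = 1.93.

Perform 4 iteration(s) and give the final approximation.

f(x) = x*sin(x) - 1
x₀ = 0.53, x₁ = 1.93

Secant formula: x_{n+1} = x_n - f(x_n)(x_n - x_{n-1})/(f(x_n) - f(x_{n-1}))

Iteration 1:
  f(0.530000) = -0.732067
  f(1.930000) = 0.806822
  x_2 = 1.930000 - 0.806822×(1.930000 - 0.530000)/(0.806822 - (-0.732067))
       = 1.195996
Iteration 2:
  f(1.930000) = 0.806822
  f(1.195996) = 0.112971
  x_3 = 1.195996 - 0.112971×(1.195996 - 1.930000)/(0.112971 - 0.806822)
       = 1.076487
Iteration 3:
  f(1.195996) = 0.112971
  f(1.076487) = -0.052372
  x_4 = 1.076487 - (-0.052372)×(1.076487 - 1.195996)/(-0.052372 - 0.112971)
       = 1.114341
Iteration 4:
  f(1.076487) = -0.052372
  f(1.114341) = 0.000256
  x_5 = 1.114341 - 0.000256×(1.114341 - 1.076487)/(0.000256 - (-0.052372))
       = 1.114157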